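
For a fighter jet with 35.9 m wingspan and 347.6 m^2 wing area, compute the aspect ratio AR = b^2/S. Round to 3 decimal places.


Step 1: b^2 = 35.9^2 = 1288.81
Step 2: AR = 1288.81 / 347.6 = 3.708

3.708


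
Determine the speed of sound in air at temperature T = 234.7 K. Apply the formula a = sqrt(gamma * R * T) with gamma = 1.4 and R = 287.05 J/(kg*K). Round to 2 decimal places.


Step 1: gamma * R * T = 1.4 * 287.05 * 234.7 = 94318.889
Step 2: a = sqrt(94318.889) = 307.11 m/s

307.11


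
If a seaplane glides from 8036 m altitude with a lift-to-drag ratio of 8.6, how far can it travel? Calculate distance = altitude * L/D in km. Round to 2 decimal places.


Step 1: Glide distance = altitude * L/D = 8036 * 8.6 = 69109.6 m
Step 2: Convert to km: 69109.6 / 1000 = 69.11 km

69.11


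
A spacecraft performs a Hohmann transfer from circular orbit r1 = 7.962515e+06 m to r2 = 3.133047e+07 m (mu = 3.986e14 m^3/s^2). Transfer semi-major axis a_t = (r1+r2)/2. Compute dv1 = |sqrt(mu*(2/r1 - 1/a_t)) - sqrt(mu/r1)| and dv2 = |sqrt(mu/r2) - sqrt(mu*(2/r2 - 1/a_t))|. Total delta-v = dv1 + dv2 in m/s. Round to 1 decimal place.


Step 1: Transfer semi-major axis a_t = (7.962515e+06 + 3.133047e+07) / 2 = 1.964649e+07 m
Step 2: v1 (circular at r1) = sqrt(mu/r1) = 7075.28 m/s
Step 3: v_t1 = sqrt(mu*(2/r1 - 1/a_t)) = 8934.79 m/s
Step 4: dv1 = |8934.79 - 7075.28| = 1859.51 m/s
Step 5: v2 (circular at r2) = 3566.85 m/s, v_t2 = 2270.74 m/s
Step 6: dv2 = |3566.85 - 2270.74| = 1296.11 m/s
Step 7: Total delta-v = 1859.51 + 1296.11 = 3155.6 m/s

3155.6


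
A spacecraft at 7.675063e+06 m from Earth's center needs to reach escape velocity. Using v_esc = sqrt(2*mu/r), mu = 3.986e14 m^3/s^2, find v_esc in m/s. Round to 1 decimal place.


Step 1: 2*mu/r = 2 * 3.986e14 / 7.675063e+06 = 103868854.2361
Step 2: v_esc = sqrt(103868854.2361) = 10191.6 m/s

10191.6


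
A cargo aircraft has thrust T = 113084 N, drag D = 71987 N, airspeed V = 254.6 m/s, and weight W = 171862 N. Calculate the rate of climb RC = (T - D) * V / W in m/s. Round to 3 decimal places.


Step 1: Excess thrust = T - D = 113084 - 71987 = 41097 N
Step 2: Excess power = 41097 * 254.6 = 10463296.2 W
Step 3: RC = 10463296.2 / 171862 = 60.882 m/s

60.882


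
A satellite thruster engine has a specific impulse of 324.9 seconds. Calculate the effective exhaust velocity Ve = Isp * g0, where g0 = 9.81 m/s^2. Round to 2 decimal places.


Step 1: Ve = Isp * g0 = 324.9 * 9.81
Step 2: Ve = 3187.27 m/s

3187.27


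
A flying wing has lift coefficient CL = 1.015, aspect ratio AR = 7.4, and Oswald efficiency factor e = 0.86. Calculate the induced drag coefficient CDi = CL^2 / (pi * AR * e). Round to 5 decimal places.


Step 1: CL^2 = 1.015^2 = 1.030225
Step 2: pi * AR * e = 3.14159 * 7.4 * 0.86 = 19.993096
Step 3: CDi = 1.030225 / 19.993096 = 0.05153

0.05153


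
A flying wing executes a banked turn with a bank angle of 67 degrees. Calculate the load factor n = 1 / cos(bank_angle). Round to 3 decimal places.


Step 1: Convert 67 degrees to radians = 1.169371
Step 2: cos(67 deg) = 0.390731
Step 3: n = 1 / 0.390731 = 2.559

2.559


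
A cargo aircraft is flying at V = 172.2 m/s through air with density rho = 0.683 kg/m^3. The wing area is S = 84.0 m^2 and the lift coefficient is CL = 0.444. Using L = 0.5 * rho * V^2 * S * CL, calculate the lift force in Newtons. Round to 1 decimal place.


Step 1: Calculate dynamic pressure q = 0.5 * 0.683 * 172.2^2 = 0.5 * 0.683 * 29652.84 = 10126.4449 Pa
Step 2: Multiply by wing area and lift coefficient: L = 10126.4449 * 84.0 * 0.444
Step 3: L = 850621.3682 * 0.444 = 377675.9 N

377675.9


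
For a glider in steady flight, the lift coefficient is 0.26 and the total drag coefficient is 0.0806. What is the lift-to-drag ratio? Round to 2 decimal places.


Step 1: L/D = CL / CD = 0.26 / 0.0806
Step 2: L/D = 3.23

3.23


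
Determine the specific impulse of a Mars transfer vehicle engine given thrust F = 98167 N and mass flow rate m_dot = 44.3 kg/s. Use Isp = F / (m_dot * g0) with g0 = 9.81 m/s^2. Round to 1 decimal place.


Step 1: m_dot * g0 = 44.3 * 9.81 = 434.58
Step 2: Isp = 98167 / 434.58 = 225.9 s

225.9


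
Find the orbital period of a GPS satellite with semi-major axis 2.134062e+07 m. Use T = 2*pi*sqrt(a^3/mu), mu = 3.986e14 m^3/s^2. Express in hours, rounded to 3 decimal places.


Step 1: a^3 / mu = 9.718989e+21 / 3.986e14 = 2.438281e+07
Step 2: sqrt(2.438281e+07) = 4937.8956 s
Step 3: T = 2*pi * 4937.8956 = 31025.71 s
Step 4: T in hours = 31025.71 / 3600 = 8.618 hours

8.618


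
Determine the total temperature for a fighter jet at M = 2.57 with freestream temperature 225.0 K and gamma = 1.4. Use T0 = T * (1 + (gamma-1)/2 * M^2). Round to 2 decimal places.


Step 1: (gamma-1)/2 = 0.2
Step 2: M^2 = 6.6049
Step 3: 1 + 0.2 * 6.6049 = 2.32098
Step 4: T0 = 225.0 * 2.32098 = 522.22 K

522.22


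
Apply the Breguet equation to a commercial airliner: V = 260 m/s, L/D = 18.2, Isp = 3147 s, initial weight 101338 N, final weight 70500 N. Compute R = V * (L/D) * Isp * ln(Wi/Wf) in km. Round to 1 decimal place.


Step 1: Coefficient = V * (L/D) * Isp = 260 * 18.2 * 3147 = 14891604.0 m
Step 2: Wi/Wf = 101338 / 70500 = 1.437418
Step 3: ln(1.437418) = 0.362849
Step 4: R = 14891604.0 * 0.362849 = 5403400.0 m = 5403.4 km

5403.4


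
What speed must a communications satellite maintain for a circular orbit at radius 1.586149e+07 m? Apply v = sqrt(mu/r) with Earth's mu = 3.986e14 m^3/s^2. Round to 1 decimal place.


Step 1: mu / r = 3.986e14 / 1.586149e+07 = 25130047.6815
Step 2: v = sqrt(25130047.6815) = 5013.0 m/s

5013.0


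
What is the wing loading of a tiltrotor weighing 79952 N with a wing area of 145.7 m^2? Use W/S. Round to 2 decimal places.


Step 1: Wing loading = W / S = 79952 / 145.7
Step 2: Wing loading = 548.74 N/m^2

548.74


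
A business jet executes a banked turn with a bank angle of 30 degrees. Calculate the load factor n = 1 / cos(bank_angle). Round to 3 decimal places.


Step 1: Convert 30 degrees to radians = 0.523599
Step 2: cos(30 deg) = 0.866025
Step 3: n = 1 / 0.866025 = 1.155

1.155


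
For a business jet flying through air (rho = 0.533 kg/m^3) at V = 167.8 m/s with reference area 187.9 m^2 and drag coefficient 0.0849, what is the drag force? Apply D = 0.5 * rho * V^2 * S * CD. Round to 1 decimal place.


Step 1: Dynamic pressure q = 0.5 * 0.533 * 167.8^2 = 7503.7979 Pa
Step 2: Drag D = q * S * CD = 7503.7979 * 187.9 * 0.0849
Step 3: D = 119705.9 N

119705.9


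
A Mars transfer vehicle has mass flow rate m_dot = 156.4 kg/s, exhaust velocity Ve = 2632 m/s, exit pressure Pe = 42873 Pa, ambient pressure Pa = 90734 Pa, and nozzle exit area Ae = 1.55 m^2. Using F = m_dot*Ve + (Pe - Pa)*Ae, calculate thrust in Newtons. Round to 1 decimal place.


Step 1: Momentum thrust = m_dot * Ve = 156.4 * 2632 = 411644.8 N
Step 2: Pressure thrust = (Pe - Pa) * Ae = (42873 - 90734) * 1.55 = -74184.55 N
Step 3: Total thrust F = 411644.8 + -74184.55 = 337460.3 N

337460.3


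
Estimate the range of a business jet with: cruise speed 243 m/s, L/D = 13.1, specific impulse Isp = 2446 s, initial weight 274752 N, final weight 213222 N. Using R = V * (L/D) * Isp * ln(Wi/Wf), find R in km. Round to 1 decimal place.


Step 1: Coefficient = V * (L/D) * Isp = 243 * 13.1 * 2446 = 7786351.8 m
Step 2: Wi/Wf = 274752 / 213222 = 1.288572
Step 3: ln(1.288572) = 0.253535
Step 4: R = 7786351.8 * 0.253535 = 1974112.7 m = 1974.1 km

1974.1


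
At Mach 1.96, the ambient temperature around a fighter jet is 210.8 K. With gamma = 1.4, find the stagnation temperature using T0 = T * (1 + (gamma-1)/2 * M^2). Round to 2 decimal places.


Step 1: (gamma-1)/2 = 0.2
Step 2: M^2 = 3.8416
Step 3: 1 + 0.2 * 3.8416 = 1.76832
Step 4: T0 = 210.8 * 1.76832 = 372.76 K

372.76


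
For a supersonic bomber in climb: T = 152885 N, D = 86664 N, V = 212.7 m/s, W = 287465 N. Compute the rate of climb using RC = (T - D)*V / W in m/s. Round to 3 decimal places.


Step 1: Excess thrust = T - D = 152885 - 86664 = 66221 N
Step 2: Excess power = 66221 * 212.7 = 14085206.7 W
Step 3: RC = 14085206.7 / 287465 = 48.998 m/s

48.998


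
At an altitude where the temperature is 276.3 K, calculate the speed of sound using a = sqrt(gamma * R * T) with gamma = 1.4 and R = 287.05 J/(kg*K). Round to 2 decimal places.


Step 1: gamma * R * T = 1.4 * 287.05 * 276.3 = 111036.681
Step 2: a = sqrt(111036.681) = 333.22 m/s

333.22


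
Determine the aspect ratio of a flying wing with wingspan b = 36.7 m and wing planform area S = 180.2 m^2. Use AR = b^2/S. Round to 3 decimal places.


Step 1: b^2 = 36.7^2 = 1346.89
Step 2: AR = 1346.89 / 180.2 = 7.474

7.474


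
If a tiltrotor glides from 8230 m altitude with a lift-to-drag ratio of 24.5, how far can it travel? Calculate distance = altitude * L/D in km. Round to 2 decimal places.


Step 1: Glide distance = altitude * L/D = 8230 * 24.5 = 201635.0 m
Step 2: Convert to km: 201635.0 / 1000 = 201.64 km

201.64


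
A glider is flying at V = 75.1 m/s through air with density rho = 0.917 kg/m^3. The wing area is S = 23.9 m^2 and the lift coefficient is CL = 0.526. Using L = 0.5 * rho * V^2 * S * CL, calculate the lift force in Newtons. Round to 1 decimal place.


Step 1: Calculate dynamic pressure q = 0.5 * 0.917 * 75.1^2 = 0.5 * 0.917 * 5640.01 = 2585.9446 Pa
Step 2: Multiply by wing area and lift coefficient: L = 2585.9446 * 23.9 * 0.526
Step 3: L = 61804.0756 * 0.526 = 32508.9 N

32508.9


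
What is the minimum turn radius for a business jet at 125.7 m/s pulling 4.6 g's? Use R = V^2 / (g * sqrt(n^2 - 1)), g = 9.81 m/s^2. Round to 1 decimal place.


Step 1: V^2 = 125.7^2 = 15800.49
Step 2: n^2 - 1 = 4.6^2 - 1 = 20.16
Step 3: sqrt(20.16) = 4.489989
Step 4: R = 15800.49 / (9.81 * 4.489989) = 358.7 m

358.7


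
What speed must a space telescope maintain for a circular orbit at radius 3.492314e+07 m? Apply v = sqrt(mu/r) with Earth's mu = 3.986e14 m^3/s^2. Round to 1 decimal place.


Step 1: mu / r = 3.986e14 / 3.492314e+07 = 11413635.7727
Step 2: v = sqrt(11413635.7727) = 3378.4 m/s

3378.4


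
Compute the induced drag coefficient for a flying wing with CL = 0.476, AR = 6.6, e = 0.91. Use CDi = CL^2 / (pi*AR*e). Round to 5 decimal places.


Step 1: CL^2 = 0.476^2 = 0.226576
Step 2: pi * AR * e = 3.14159 * 6.6 * 0.91 = 18.868405
Step 3: CDi = 0.226576 / 18.868405 = 0.01201

0.01201


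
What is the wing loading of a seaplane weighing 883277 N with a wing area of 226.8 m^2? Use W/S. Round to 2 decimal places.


Step 1: Wing loading = W / S = 883277 / 226.8
Step 2: Wing loading = 3894.52 N/m^2

3894.52


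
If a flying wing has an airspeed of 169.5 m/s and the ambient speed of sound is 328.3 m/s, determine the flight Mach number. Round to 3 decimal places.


Step 1: M = V / a = 169.5 / 328.3
Step 2: M = 0.516

0.516


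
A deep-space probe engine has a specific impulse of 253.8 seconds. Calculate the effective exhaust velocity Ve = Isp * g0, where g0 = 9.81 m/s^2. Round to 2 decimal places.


Step 1: Ve = Isp * g0 = 253.8 * 9.81
Step 2: Ve = 2489.78 m/s

2489.78


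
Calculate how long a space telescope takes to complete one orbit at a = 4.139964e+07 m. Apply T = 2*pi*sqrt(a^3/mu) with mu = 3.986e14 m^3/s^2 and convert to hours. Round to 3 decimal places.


Step 1: a^3 / mu = 7.095609e+22 / 3.986e14 = 1.780133e+08
Step 2: sqrt(1.780133e+08) = 13342.1617 s
Step 3: T = 2*pi * 13342.1617 = 83831.27 s
Step 4: T in hours = 83831.27 / 3600 = 23.286 hours

23.286


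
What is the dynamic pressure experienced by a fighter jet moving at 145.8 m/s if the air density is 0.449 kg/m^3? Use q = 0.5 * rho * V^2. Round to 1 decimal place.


Step 1: V^2 = 145.8^2 = 21257.64
Step 2: q = 0.5 * 0.449 * 21257.64
Step 3: q = 4772.3 Pa

4772.3


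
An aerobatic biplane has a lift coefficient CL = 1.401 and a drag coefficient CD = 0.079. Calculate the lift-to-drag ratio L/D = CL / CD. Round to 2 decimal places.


Step 1: L/D = CL / CD = 1.401 / 0.079
Step 2: L/D = 17.73

17.73


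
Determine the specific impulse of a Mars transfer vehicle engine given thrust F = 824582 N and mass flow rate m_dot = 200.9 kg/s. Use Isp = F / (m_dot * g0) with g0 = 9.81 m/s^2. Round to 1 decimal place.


Step 1: m_dot * g0 = 200.9 * 9.81 = 1970.83
Step 2: Isp = 824582 / 1970.83 = 418.4 s

418.4


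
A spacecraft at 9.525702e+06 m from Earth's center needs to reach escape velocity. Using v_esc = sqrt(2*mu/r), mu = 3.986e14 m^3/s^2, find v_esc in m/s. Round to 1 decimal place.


Step 1: 2*mu/r = 2 * 3.986e14 / 9.525702e+06 = 83689370.0853
Step 2: v_esc = sqrt(83689370.0853) = 9148.2 m/s

9148.2


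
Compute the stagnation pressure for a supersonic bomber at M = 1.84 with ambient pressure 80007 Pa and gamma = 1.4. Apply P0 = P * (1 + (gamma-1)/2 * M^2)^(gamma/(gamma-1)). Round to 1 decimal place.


Step 1: (gamma-1)/2 * M^2 = 0.2 * 3.3856 = 0.67712
Step 2: 1 + 0.67712 = 1.67712
Step 3: Exponent gamma/(gamma-1) = 3.5
Step 4: P0 = 80007 * 1.67712^3.5 = 488767.7 Pa

488767.7


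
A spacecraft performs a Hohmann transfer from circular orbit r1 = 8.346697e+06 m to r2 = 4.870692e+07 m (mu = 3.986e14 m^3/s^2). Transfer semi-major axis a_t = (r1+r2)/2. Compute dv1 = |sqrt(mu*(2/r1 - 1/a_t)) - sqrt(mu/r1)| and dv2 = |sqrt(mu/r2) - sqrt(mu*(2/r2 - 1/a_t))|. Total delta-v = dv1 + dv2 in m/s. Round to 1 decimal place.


Step 1: Transfer semi-major axis a_t = (8.346697e+06 + 4.870692e+07) / 2 = 2.852681e+07 m
Step 2: v1 (circular at r1) = sqrt(mu/r1) = 6910.53 m/s
Step 3: v_t1 = sqrt(mu*(2/r1 - 1/a_t)) = 9029.84 m/s
Step 4: dv1 = |9029.84 - 6910.53| = 2119.31 m/s
Step 5: v2 (circular at r2) = 2860.71 m/s, v_t2 = 1547.41 m/s
Step 6: dv2 = |2860.71 - 1547.41| = 1313.3 m/s
Step 7: Total delta-v = 2119.31 + 1313.3 = 3432.6 m/s

3432.6


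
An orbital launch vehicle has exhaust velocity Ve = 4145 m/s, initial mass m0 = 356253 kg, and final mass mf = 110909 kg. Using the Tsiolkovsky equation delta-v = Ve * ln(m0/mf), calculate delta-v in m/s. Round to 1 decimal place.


Step 1: Mass ratio m0/mf = 356253 / 110909 = 3.21212
Step 2: ln(3.21212) = 1.166931
Step 3: delta-v = 4145 * 1.166931 = 4836.9 m/s

4836.9


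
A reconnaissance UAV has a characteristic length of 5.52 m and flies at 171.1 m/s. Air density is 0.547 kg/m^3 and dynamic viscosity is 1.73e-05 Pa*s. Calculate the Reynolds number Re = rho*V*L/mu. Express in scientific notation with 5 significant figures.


Step 1: Numerator = rho * V * L = 0.547 * 171.1 * 5.52 = 516.626184
Step 2: Re = 516.626184 / 1.73e-05
Step 3: Re = 2.9863e+07

2.9863e+07


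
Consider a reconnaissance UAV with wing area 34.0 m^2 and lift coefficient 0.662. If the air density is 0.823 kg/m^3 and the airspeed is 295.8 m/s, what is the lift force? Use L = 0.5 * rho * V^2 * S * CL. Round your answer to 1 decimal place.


Step 1: Calculate dynamic pressure q = 0.5 * 0.823 * 295.8^2 = 0.5 * 0.823 * 87497.64 = 36005.2789 Pa
Step 2: Multiply by wing area and lift coefficient: L = 36005.2789 * 34.0 * 0.662
Step 3: L = 1224179.4812 * 0.662 = 810406.8 N

810406.8


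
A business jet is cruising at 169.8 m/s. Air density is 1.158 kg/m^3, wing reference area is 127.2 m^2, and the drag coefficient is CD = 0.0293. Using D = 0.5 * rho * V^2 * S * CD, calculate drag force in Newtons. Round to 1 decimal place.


Step 1: Dynamic pressure q = 0.5 * 1.158 * 169.8^2 = 16693.7512 Pa
Step 2: Drag D = q * S * CD = 16693.7512 * 127.2 * 0.0293
Step 3: D = 62216.9 N

62216.9


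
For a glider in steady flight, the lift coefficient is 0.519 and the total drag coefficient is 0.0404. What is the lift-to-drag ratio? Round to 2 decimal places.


Step 1: L/D = CL / CD = 0.519 / 0.0404
Step 2: L/D = 12.85

12.85


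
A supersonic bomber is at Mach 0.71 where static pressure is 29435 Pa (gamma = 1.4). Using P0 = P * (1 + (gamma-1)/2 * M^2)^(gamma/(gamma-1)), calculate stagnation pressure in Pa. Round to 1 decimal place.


Step 1: (gamma-1)/2 * M^2 = 0.2 * 0.5041 = 0.10082
Step 2: 1 + 0.10082 = 1.10082
Step 3: Exponent gamma/(gamma-1) = 3.5
Step 4: P0 = 29435 * 1.10082^3.5 = 41197.5 Pa

41197.5


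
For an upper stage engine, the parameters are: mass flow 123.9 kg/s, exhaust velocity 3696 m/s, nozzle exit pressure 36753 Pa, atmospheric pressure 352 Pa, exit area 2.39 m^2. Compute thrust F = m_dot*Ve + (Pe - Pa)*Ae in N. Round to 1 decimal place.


Step 1: Momentum thrust = m_dot * Ve = 123.9 * 3696 = 457934.4 N
Step 2: Pressure thrust = (Pe - Pa) * Ae = (36753 - 352) * 2.39 = 86998.39 N
Step 3: Total thrust F = 457934.4 + 86998.39 = 544932.8 N

544932.8


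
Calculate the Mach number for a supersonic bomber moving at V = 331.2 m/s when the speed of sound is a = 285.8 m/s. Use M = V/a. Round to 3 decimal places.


Step 1: M = V / a = 331.2 / 285.8
Step 2: M = 1.159

1.159


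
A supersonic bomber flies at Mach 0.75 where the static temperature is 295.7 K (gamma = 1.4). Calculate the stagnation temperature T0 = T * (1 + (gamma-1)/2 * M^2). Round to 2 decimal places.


Step 1: (gamma-1)/2 = 0.2
Step 2: M^2 = 0.5625
Step 3: 1 + 0.2 * 0.5625 = 1.1125
Step 4: T0 = 295.7 * 1.1125 = 328.97 K

328.97


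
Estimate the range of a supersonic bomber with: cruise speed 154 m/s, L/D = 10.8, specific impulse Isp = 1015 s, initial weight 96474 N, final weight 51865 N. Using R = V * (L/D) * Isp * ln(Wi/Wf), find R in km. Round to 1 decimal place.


Step 1: Coefficient = V * (L/D) * Isp = 154 * 10.8 * 1015 = 1688148.0 m
Step 2: Wi/Wf = 96474 / 51865 = 1.860098
Step 3: ln(1.860098) = 0.620629
Step 4: R = 1688148.0 * 0.620629 = 1047714.2 m = 1047.7 km

1047.7


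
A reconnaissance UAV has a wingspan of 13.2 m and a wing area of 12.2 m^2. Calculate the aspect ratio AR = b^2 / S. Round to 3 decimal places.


Step 1: b^2 = 13.2^2 = 174.24
Step 2: AR = 174.24 / 12.2 = 14.282

14.282


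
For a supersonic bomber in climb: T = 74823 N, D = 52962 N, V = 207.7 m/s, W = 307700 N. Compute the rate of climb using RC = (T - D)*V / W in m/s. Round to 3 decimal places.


Step 1: Excess thrust = T - D = 74823 - 52962 = 21861 N
Step 2: Excess power = 21861 * 207.7 = 4540529.7 W
Step 3: RC = 4540529.7 / 307700 = 14.756 m/s

14.756


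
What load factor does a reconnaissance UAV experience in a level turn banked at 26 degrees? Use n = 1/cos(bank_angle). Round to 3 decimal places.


Step 1: Convert 26 degrees to radians = 0.453786
Step 2: cos(26 deg) = 0.898794
Step 3: n = 1 / 0.898794 = 1.113

1.113


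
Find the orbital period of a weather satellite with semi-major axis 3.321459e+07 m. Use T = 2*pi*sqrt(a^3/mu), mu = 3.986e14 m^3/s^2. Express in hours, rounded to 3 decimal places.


Step 1: a^3 / mu = 3.664263e+22 / 3.986e14 = 9.192833e+07
Step 2: sqrt(9.192833e+07) = 9587.9265 s
Step 3: T = 2*pi * 9587.9265 = 60242.72 s
Step 4: T in hours = 60242.72 / 3600 = 16.734 hours

16.734


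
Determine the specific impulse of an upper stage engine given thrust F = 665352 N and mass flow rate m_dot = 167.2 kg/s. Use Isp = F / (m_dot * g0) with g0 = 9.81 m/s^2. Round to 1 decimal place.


Step 1: m_dot * g0 = 167.2 * 9.81 = 1640.23
Step 2: Isp = 665352 / 1640.23 = 405.6 s

405.6


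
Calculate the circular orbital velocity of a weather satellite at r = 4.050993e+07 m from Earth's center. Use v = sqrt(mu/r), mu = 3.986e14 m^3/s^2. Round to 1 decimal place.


Step 1: mu / r = 3.986e14 / 4.050993e+07 = 9839562.7936
Step 2: v = sqrt(9839562.7936) = 3136.8 m/s

3136.8


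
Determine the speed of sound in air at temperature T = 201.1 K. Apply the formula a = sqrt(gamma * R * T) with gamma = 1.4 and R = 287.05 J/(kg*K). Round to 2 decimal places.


Step 1: gamma * R * T = 1.4 * 287.05 * 201.1 = 80816.057
Step 2: a = sqrt(80816.057) = 284.28 m/s

284.28


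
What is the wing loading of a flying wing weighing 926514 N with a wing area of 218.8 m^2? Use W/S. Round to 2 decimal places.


Step 1: Wing loading = W / S = 926514 / 218.8
Step 2: Wing loading = 4234.52 N/m^2

4234.52


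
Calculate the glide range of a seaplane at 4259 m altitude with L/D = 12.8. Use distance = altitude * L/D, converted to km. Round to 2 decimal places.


Step 1: Glide distance = altitude * L/D = 4259 * 12.8 = 54515.2 m
Step 2: Convert to km: 54515.2 / 1000 = 54.52 km

54.52


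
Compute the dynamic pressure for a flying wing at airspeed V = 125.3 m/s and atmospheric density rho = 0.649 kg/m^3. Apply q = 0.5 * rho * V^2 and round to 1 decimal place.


Step 1: V^2 = 125.3^2 = 15700.09
Step 2: q = 0.5 * 0.649 * 15700.09
Step 3: q = 5094.7 Pa

5094.7


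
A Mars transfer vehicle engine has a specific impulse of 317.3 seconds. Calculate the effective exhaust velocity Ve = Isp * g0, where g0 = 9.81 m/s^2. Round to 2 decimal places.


Step 1: Ve = Isp * g0 = 317.3 * 9.81
Step 2: Ve = 3112.71 m/s

3112.71


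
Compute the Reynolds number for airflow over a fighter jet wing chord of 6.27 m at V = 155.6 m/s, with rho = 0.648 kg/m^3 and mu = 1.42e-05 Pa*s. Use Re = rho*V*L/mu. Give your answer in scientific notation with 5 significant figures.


Step 1: Numerator = rho * V * L = 0.648 * 155.6 * 6.27 = 632.196576
Step 2: Re = 632.196576 / 1.42e-05
Step 3: Re = 4.4521e+07

4.4521e+07


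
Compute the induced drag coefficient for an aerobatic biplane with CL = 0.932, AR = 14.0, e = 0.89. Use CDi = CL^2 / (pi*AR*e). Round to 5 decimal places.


Step 1: CL^2 = 0.932^2 = 0.868624
Step 2: pi * AR * e = 3.14159 * 14.0 * 0.89 = 39.144244
Step 3: CDi = 0.868624 / 39.144244 = 0.02219

0.02219


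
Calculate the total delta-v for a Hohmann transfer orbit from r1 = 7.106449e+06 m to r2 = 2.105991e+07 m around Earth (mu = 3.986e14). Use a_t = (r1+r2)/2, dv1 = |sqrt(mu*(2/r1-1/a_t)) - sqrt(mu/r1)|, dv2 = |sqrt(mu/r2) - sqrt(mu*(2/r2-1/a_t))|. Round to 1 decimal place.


Step 1: Transfer semi-major axis a_t = (7.106449e+06 + 2.105991e+07) / 2 = 1.408318e+07 m
Step 2: v1 (circular at r1) = sqrt(mu/r1) = 7489.32 m/s
Step 3: v_t1 = sqrt(mu*(2/r1 - 1/a_t)) = 9158.41 m/s
Step 4: dv1 = |9158.41 - 7489.32| = 1669.09 m/s
Step 5: v2 (circular at r2) = 4350.51 m/s, v_t2 = 3090.41 m/s
Step 6: dv2 = |4350.51 - 3090.41| = 1260.1 m/s
Step 7: Total delta-v = 1669.09 + 1260.1 = 2929.2 m/s

2929.2


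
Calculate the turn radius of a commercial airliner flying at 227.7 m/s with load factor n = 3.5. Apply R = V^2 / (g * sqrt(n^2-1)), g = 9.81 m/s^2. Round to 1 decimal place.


Step 1: V^2 = 227.7^2 = 51847.29
Step 2: n^2 - 1 = 3.5^2 - 1 = 11.25
Step 3: sqrt(11.25) = 3.354102
Step 4: R = 51847.29 / (9.81 * 3.354102) = 1575.7 m

1575.7


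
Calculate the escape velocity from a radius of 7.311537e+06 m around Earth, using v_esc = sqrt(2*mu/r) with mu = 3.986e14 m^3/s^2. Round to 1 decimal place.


Step 1: 2*mu/r = 2 * 3.986e14 / 7.311537e+06 = 109033162.2476
Step 2: v_esc = sqrt(109033162.2476) = 10441.9 m/s

10441.9


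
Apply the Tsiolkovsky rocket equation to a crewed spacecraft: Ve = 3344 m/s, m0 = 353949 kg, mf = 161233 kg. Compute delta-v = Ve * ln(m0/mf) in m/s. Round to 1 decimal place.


Step 1: Mass ratio m0/mf = 353949 / 161233 = 2.195264
Step 2: ln(2.195264) = 0.786302
Step 3: delta-v = 3344 * 0.786302 = 2629.4 m/s

2629.4


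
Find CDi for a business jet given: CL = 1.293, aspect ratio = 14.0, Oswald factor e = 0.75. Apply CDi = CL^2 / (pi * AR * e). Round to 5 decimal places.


Step 1: CL^2 = 1.293^2 = 1.671849
Step 2: pi * AR * e = 3.14159 * 14.0 * 0.75 = 32.986723
Step 3: CDi = 1.671849 / 32.986723 = 0.05068

0.05068


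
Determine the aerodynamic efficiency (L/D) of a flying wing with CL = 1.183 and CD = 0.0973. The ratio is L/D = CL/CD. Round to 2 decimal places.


Step 1: L/D = CL / CD = 1.183 / 0.0973
Step 2: L/D = 12.16

12.16


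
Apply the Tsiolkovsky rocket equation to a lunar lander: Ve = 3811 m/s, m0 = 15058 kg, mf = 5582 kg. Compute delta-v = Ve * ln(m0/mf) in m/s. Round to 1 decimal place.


Step 1: Mass ratio m0/mf = 15058 / 5582 = 2.697599
Step 2: ln(2.697599) = 0.992362
Step 3: delta-v = 3811 * 0.992362 = 3781.9 m/s

3781.9


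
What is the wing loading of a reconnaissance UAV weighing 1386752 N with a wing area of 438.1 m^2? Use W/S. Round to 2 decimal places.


Step 1: Wing loading = W / S = 1386752 / 438.1
Step 2: Wing loading = 3165.38 N/m^2

3165.38


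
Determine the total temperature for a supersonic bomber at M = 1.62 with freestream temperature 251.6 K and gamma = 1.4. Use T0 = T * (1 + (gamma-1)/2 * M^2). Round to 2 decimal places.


Step 1: (gamma-1)/2 = 0.2
Step 2: M^2 = 2.6244
Step 3: 1 + 0.2 * 2.6244 = 1.52488
Step 4: T0 = 251.6 * 1.52488 = 383.66 K

383.66


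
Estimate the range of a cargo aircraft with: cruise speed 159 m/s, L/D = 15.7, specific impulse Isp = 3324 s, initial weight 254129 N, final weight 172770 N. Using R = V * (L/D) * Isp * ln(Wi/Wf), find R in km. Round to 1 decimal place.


Step 1: Coefficient = V * (L/D) * Isp = 159 * 15.7 * 3324 = 8297701.2 m
Step 2: Wi/Wf = 254129 / 172770 = 1.470909
Step 3: ln(1.470909) = 0.385881
Step 4: R = 8297701.2 * 0.385881 = 3201923.4 m = 3201.9 km

3201.9


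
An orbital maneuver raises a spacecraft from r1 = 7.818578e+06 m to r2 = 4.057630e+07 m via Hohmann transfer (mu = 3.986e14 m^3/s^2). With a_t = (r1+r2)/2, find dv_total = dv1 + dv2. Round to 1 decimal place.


Step 1: Transfer semi-major axis a_t = (7.818578e+06 + 4.057630e+07) / 2 = 2.419744e+07 m
Step 2: v1 (circular at r1) = sqrt(mu/r1) = 7140.11 m/s
Step 3: v_t1 = sqrt(mu*(2/r1 - 1/a_t)) = 9246.05 m/s
Step 4: dv1 = |9246.05 - 7140.11| = 2105.94 m/s
Step 5: v2 (circular at r2) = 3134.24 m/s, v_t2 = 1781.61 m/s
Step 6: dv2 = |3134.24 - 1781.61| = 1352.64 m/s
Step 7: Total delta-v = 2105.94 + 1352.64 = 3458.6 m/s

3458.6


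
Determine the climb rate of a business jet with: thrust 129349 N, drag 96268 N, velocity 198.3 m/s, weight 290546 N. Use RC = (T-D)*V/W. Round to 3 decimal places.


Step 1: Excess thrust = T - D = 129349 - 96268 = 33081 N
Step 2: Excess power = 33081 * 198.3 = 6559962.3 W
Step 3: RC = 6559962.3 / 290546 = 22.578 m/s

22.578


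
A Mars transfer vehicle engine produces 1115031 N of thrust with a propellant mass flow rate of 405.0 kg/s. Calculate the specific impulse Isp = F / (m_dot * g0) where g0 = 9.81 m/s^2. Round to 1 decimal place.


Step 1: m_dot * g0 = 405.0 * 9.81 = 3973.05
Step 2: Isp = 1115031 / 3973.05 = 280.6 s

280.6


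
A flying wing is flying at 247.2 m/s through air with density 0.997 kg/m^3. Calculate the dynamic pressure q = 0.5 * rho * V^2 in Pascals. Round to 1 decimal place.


Step 1: V^2 = 247.2^2 = 61107.84
Step 2: q = 0.5 * 0.997 * 61107.84
Step 3: q = 30462.3 Pa

30462.3


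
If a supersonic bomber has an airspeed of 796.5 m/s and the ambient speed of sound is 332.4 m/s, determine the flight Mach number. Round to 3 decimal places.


Step 1: M = V / a = 796.5 / 332.4
Step 2: M = 2.396

2.396


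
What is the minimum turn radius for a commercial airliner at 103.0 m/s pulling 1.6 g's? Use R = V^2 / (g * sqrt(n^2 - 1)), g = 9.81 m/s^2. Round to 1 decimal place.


Step 1: V^2 = 103.0^2 = 10609.0
Step 2: n^2 - 1 = 1.6^2 - 1 = 1.56
Step 3: sqrt(1.56) = 1.249
Step 4: R = 10609.0 / (9.81 * 1.249) = 865.9 m

865.9


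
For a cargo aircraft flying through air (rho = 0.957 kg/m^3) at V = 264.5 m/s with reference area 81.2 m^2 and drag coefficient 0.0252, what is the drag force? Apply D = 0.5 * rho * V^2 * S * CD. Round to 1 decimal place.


Step 1: Dynamic pressure q = 0.5 * 0.957 * 264.5^2 = 33475.9796 Pa
Step 2: Drag D = q * S * CD = 33475.9796 * 81.2 * 0.0252
Step 3: D = 68499.9 N

68499.9


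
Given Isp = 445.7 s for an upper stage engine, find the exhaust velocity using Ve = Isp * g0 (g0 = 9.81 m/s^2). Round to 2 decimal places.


Step 1: Ve = Isp * g0 = 445.7 * 9.81
Step 2: Ve = 4372.32 m/s

4372.32


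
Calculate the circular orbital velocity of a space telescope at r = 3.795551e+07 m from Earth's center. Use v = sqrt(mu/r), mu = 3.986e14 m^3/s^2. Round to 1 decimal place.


Step 1: mu / r = 3.986e14 / 3.795551e+07 = 10501769.0449
Step 2: v = sqrt(10501769.0449) = 3240.6 m/s

3240.6


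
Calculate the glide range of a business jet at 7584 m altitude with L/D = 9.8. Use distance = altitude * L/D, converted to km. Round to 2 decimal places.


Step 1: Glide distance = altitude * L/D = 7584 * 9.8 = 74323.2 m
Step 2: Convert to km: 74323.2 / 1000 = 74.32 km

74.32


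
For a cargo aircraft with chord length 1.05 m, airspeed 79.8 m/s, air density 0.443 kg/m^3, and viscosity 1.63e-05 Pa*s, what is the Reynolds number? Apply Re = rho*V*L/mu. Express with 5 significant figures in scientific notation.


Step 1: Numerator = rho * V * L = 0.443 * 79.8 * 1.05 = 37.11897
Step 2: Re = 37.11897 / 1.63e-05
Step 3: Re = 2.2772e+06

2.2772e+06


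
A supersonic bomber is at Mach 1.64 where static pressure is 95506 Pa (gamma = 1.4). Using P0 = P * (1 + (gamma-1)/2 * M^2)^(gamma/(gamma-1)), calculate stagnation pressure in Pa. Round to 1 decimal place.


Step 1: (gamma-1)/2 * M^2 = 0.2 * 2.6896 = 0.53792
Step 2: 1 + 0.53792 = 1.53792
Step 3: Exponent gamma/(gamma-1) = 3.5
Step 4: P0 = 95506 * 1.53792^3.5 = 430822.9 Pa

430822.9


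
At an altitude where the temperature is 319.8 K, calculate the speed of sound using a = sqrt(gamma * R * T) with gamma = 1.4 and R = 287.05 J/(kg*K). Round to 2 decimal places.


Step 1: gamma * R * T = 1.4 * 287.05 * 319.8 = 128518.026
Step 2: a = sqrt(128518.026) = 358.49 m/s

358.49


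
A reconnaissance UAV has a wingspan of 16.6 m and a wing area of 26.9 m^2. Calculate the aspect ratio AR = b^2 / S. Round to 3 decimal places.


Step 1: b^2 = 16.6^2 = 275.56
Step 2: AR = 275.56 / 26.9 = 10.244

10.244


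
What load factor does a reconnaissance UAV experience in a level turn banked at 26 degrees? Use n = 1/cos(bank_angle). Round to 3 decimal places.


Step 1: Convert 26 degrees to radians = 0.453786
Step 2: cos(26 deg) = 0.898794
Step 3: n = 1 / 0.898794 = 1.113

1.113


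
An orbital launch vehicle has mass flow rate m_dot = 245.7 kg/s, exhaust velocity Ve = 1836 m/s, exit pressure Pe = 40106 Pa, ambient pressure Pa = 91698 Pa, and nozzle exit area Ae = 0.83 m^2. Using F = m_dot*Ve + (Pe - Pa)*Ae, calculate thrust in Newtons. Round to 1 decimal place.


Step 1: Momentum thrust = m_dot * Ve = 245.7 * 1836 = 451105.2 N
Step 2: Pressure thrust = (Pe - Pa) * Ae = (40106 - 91698) * 0.83 = -42821.36 N
Step 3: Total thrust F = 451105.2 + -42821.36 = 408283.8 N

408283.8


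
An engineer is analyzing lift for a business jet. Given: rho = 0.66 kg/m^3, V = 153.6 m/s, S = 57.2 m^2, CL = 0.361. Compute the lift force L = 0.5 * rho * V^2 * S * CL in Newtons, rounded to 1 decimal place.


Step 1: Calculate dynamic pressure q = 0.5 * 0.66 * 153.6^2 = 0.5 * 0.66 * 23592.96 = 7785.6768 Pa
Step 2: Multiply by wing area and lift coefficient: L = 7785.6768 * 57.2 * 0.361
Step 3: L = 445340.713 * 0.361 = 160768.0 N

160768.0


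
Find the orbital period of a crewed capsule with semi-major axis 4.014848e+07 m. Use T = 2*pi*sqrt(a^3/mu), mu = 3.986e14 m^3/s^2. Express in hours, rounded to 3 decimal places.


Step 1: a^3 / mu = 6.471535e+22 / 3.986e14 = 1.623566e+08
Step 2: sqrt(1.623566e+08) = 12741.9241 s
Step 3: T = 2*pi * 12741.9241 = 80059.87 s
Step 4: T in hours = 80059.87 / 3600 = 22.239 hours

22.239


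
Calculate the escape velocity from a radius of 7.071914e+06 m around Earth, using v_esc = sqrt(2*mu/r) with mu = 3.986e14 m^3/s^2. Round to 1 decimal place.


Step 1: 2*mu/r = 2 * 3.986e14 / 7.071914e+06 = 112727615.1831
Step 2: v_esc = sqrt(112727615.1831) = 10617.3 m/s

10617.3


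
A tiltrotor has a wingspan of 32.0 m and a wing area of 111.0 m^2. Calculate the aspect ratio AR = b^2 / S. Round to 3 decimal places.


Step 1: b^2 = 32.0^2 = 1024.0
Step 2: AR = 1024.0 / 111.0 = 9.225

9.225


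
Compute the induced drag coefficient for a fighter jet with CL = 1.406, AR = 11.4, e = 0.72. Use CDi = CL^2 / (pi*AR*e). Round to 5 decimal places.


Step 1: CL^2 = 1.406^2 = 1.976836
Step 2: pi * AR * e = 3.14159 * 11.4 * 0.72 = 25.786193
Step 3: CDi = 1.976836 / 25.786193 = 0.07666

0.07666


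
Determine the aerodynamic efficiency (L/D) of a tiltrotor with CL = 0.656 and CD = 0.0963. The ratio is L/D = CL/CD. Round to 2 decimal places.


Step 1: L/D = CL / CD = 0.656 / 0.0963
Step 2: L/D = 6.81

6.81


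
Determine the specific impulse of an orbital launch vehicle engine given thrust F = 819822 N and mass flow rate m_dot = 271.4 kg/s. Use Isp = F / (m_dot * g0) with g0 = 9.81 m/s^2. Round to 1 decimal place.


Step 1: m_dot * g0 = 271.4 * 9.81 = 2662.43
Step 2: Isp = 819822 / 2662.43 = 307.9 s

307.9


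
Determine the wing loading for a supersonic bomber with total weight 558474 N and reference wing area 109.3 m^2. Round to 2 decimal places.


Step 1: Wing loading = W / S = 558474 / 109.3
Step 2: Wing loading = 5109.55 N/m^2

5109.55


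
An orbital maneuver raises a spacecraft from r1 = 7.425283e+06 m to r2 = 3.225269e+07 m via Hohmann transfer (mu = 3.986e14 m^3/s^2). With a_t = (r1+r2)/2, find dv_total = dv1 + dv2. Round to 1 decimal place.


Step 1: Transfer semi-major axis a_t = (7.425283e+06 + 3.225269e+07) / 2 = 1.983899e+07 m
Step 2: v1 (circular at r1) = sqrt(mu/r1) = 7326.76 m/s
Step 3: v_t1 = sqrt(mu*(2/r1 - 1/a_t)) = 9341.9 m/s
Step 4: dv1 = |9341.9 - 7326.76| = 2015.14 m/s
Step 5: v2 (circular at r2) = 3515.49 m/s, v_t2 = 2150.71 m/s
Step 6: dv2 = |3515.49 - 2150.71| = 1364.78 m/s
Step 7: Total delta-v = 2015.14 + 1364.78 = 3379.9 m/s

3379.9


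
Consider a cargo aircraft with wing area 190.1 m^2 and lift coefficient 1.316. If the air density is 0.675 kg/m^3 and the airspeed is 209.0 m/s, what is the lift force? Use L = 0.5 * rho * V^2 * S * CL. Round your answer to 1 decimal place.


Step 1: Calculate dynamic pressure q = 0.5 * 0.675 * 209.0^2 = 0.5 * 0.675 * 43681.0 = 14742.3375 Pa
Step 2: Multiply by wing area and lift coefficient: L = 14742.3375 * 190.1 * 1.316
Step 3: L = 2802518.3588 * 1.316 = 3688114.2 N

3688114.2


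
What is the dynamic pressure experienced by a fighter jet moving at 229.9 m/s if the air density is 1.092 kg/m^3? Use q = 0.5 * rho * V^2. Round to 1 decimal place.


Step 1: V^2 = 229.9^2 = 52854.01
Step 2: q = 0.5 * 1.092 * 52854.01
Step 3: q = 28858.3 Pa

28858.3


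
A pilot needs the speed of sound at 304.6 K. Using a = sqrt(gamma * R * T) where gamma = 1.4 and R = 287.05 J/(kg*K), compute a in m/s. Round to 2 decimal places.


Step 1: gamma * R * T = 1.4 * 287.05 * 304.6 = 122409.602
Step 2: a = sqrt(122409.602) = 349.87 m/s

349.87


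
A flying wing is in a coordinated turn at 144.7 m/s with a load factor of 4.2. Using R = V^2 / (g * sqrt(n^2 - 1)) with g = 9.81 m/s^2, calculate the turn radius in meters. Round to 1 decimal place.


Step 1: V^2 = 144.7^2 = 20938.09
Step 2: n^2 - 1 = 4.2^2 - 1 = 16.64
Step 3: sqrt(16.64) = 4.079216
Step 4: R = 20938.09 / (9.81 * 4.079216) = 523.2 m

523.2


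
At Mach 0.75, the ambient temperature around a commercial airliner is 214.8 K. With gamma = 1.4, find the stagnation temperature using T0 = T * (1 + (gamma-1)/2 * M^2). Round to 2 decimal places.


Step 1: (gamma-1)/2 = 0.2
Step 2: M^2 = 0.5625
Step 3: 1 + 0.2 * 0.5625 = 1.1125
Step 4: T0 = 214.8 * 1.1125 = 238.97 K

238.97


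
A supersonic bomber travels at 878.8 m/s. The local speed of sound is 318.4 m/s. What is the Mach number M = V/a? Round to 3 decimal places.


Step 1: M = V / a = 878.8 / 318.4
Step 2: M = 2.760

2.760


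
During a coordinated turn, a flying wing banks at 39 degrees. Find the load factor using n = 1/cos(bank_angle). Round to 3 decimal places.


Step 1: Convert 39 degrees to radians = 0.680678
Step 2: cos(39 deg) = 0.777146
Step 3: n = 1 / 0.777146 = 1.287

1.287


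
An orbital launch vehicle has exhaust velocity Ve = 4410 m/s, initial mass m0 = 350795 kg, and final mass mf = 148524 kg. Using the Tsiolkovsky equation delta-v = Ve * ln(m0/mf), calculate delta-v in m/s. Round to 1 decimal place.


Step 1: Mass ratio m0/mf = 350795 / 148524 = 2.361874
Step 2: ln(2.361874) = 0.859455
Step 3: delta-v = 4410 * 0.859455 = 3790.2 m/s

3790.2


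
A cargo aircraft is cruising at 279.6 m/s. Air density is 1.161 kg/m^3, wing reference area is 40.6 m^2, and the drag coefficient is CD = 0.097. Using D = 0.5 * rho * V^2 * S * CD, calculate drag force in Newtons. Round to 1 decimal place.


Step 1: Dynamic pressure q = 0.5 * 1.161 * 279.6^2 = 45381.2609 Pa
Step 2: Drag D = q * S * CD = 45381.2609 * 40.6 * 0.097
Step 3: D = 178720.5 N

178720.5


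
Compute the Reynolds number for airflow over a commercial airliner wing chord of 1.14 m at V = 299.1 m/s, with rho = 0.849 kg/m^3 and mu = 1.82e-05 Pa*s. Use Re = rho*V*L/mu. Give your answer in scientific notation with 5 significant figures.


Step 1: Numerator = rho * V * L = 0.849 * 299.1 * 1.14 = 289.486926
Step 2: Re = 289.486926 / 1.82e-05
Step 3: Re = 1.5906e+07

1.5906e+07


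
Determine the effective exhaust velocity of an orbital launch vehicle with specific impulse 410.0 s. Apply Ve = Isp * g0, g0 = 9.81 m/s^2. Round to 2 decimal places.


Step 1: Ve = Isp * g0 = 410.0 * 9.81
Step 2: Ve = 4022.10 m/s

4022.10


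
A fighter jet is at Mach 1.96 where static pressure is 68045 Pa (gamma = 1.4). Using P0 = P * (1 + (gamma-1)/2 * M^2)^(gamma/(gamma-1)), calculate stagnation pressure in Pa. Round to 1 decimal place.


Step 1: (gamma-1)/2 * M^2 = 0.2 * 3.8416 = 0.76832
Step 2: 1 + 0.76832 = 1.76832
Step 3: Exponent gamma/(gamma-1) = 3.5
Step 4: P0 = 68045 * 1.76832^3.5 = 500333.1 Pa

500333.1


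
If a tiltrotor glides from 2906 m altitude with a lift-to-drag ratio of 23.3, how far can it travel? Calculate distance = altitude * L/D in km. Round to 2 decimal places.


Step 1: Glide distance = altitude * L/D = 2906 * 23.3 = 67709.8 m
Step 2: Convert to km: 67709.8 / 1000 = 67.71 km

67.71


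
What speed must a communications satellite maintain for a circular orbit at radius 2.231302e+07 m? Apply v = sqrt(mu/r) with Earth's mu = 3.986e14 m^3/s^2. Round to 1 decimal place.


Step 1: mu / r = 3.986e14 / 2.231302e+07 = 17864009.4438
Step 2: v = sqrt(17864009.4438) = 4226.6 m/s

4226.6


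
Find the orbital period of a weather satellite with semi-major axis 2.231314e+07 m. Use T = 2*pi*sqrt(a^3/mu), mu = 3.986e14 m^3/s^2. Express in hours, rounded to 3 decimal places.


Step 1: a^3 / mu = 1.110918e+22 / 3.986e14 = 2.787050e+07
Step 2: sqrt(2.787050e+07) = 5279.2519 s
Step 3: T = 2*pi * 5279.2519 = 33170.52 s
Step 4: T in hours = 33170.52 / 3600 = 9.214 hours

9.214


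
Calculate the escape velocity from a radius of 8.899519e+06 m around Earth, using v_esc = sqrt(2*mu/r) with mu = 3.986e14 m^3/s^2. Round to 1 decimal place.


Step 1: 2*mu/r = 2 * 3.986e14 / 8.899519e+06 = 89577874.9391
Step 2: v_esc = sqrt(89577874.9391) = 9464.6 m/s

9464.6


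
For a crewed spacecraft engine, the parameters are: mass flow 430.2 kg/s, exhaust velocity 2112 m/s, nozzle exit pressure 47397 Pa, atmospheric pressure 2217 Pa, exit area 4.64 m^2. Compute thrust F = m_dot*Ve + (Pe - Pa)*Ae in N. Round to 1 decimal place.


Step 1: Momentum thrust = m_dot * Ve = 430.2 * 2112 = 908582.4 N
Step 2: Pressure thrust = (Pe - Pa) * Ae = (47397 - 2217) * 4.64 = 209635.20 N
Step 3: Total thrust F = 908582.4 + 209635.20 = 1118217.6 N

1118217.6


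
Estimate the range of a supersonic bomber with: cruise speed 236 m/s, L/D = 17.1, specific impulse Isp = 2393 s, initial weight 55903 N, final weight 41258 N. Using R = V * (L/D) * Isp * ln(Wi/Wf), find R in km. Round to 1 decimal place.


Step 1: Coefficient = V * (L/D) * Isp = 236 * 17.1 * 2393 = 9657190.8 m
Step 2: Wi/Wf = 55903 / 41258 = 1.354961
Step 3: ln(1.354961) = 0.303773
Step 4: R = 9657190.8 * 0.303773 = 2933593.9 m = 2933.6 km

2933.6


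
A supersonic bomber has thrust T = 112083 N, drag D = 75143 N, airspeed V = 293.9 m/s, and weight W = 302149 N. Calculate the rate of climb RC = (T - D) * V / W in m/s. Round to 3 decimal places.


Step 1: Excess thrust = T - D = 112083 - 75143 = 36940 N
Step 2: Excess power = 36940 * 293.9 = 10856666.0 W
Step 3: RC = 10856666.0 / 302149 = 35.931 m/s

35.931
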